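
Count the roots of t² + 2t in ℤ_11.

2

Write P(t) = t² + 2t.
Evaluate at each of the 11 elements of ℤ_11:
P(0) = 0 → root; P(1) = 3; P(2) = 8; P(3) = 4; P(4) = 2; P(5) = 2; P(6) = 4; P(7) = 8; P(8) = 3; P(9) = 0 → root; P(10) = 10.
Roots: {0, 9}.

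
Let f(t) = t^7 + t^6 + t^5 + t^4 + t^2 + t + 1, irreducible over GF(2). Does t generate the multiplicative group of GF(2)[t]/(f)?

Yes

|GF(2^7)^×| = 2^7 − 1 = 127. Prime factorization: 127 = 127.
f is primitive ⇔ t has order 127 in GF(2)[t]/(f), i.e. t^(127/q) ≠ 1 for each prime q | 127.
t^(1) mod f = t.
None equal 1, so t has full order 127; f is primitive.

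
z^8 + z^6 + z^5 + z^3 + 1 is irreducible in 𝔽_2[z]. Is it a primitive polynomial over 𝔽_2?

Write f(z) = z^8 + z^6 + z^5 + z^3 + 1.
|GF(2^8)^×| = 2^8 − 1 = 255. Prime factorization: 255 = 3·5·17.
f is primitive ⇔ z has order 255 in GF(2)[z]/(f), i.e. z^(255/q) ≠ 1 for each prime q | 255.
z^(85) mod f = z^6 + z^5 + z^4 + z^3 + z^2 + z + 1.
z^(51) mod f = z^6 + z^5 + z^4 + z^3.
z^(15) mod f = z^7 + z^5 + z^4 + z^2 + 1.
None equal 1, so z has full order 255; f is primitive.

Yes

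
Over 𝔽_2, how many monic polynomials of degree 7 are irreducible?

18

x^(2^7) − x is the product of all monic irreducibles of degree dividing 7; Möbius inversion gives N = (1/7) Σ μ(7/d)·2^d.
Divisors of 7: 1, 7; μ(7/d) for each: -1, 1.
Σ = − 2^1 + 2^7 = 126.
N = 126/7 = 18.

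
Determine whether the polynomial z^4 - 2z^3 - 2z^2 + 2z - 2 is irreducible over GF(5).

Write h(z) = z^4 - 2z^3 - 2z^2 + 2z - 2.
Check for roots in GF(5): h(0) = 3; h(1) = 2; h(2) = 4; h(3) = 3; h(4) = 2.
No roots, so no linear factors.
Degree-2 irreducible divisors: test the 10 monic irreducibles of degree 2 over GF(5).
None of them divide h (all give nonzero remainder).
No irreducible factor of degree ≤ 2 exists, so h is irreducible over GF(5).

Yes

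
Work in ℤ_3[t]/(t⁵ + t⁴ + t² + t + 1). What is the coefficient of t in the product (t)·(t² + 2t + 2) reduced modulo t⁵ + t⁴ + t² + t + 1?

2

Multiply in ℤ_3[t]: (t)·(t² + 2t + 2) = t³ + 2t² + 2t.
Reduced: t³ + 2t² + 2t.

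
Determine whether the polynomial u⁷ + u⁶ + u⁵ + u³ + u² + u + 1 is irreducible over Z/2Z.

Write g(u) = u⁷ + u⁶ + u⁵ + u³ + u² + u + 1.
Check for roots in Z/2Z: g(0) = 1; g(1) = 1.
No roots, so no linear factors.
Monic irreducibles of degree 2 over GF(2): u² + u + 1.
None of them divide g (all give nonzero remainder).
Monic irreducibles of degree 3 over GF(2): u³ + u + 1, u³ + u² + 1.
None of them divide g (all give nonzero remainder).
No irreducible factor of degree ≤ 3 exists, so g is irreducible over GF(2).

Yes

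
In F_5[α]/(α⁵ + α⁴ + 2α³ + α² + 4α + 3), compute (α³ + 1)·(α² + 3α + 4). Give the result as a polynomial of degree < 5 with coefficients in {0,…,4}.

Multiply in F_5[α]: (α³ + 1)·(α² + 3α + 4) = α⁵ + 3α⁴ + 4α³ + α² + 3α + 4.
Reduce using α⁵ ≡ 4α⁴ + 3α³ + 4α² + α + 2 (mod α⁵ + α⁴ + 2α³ + α² + 4α + 3).
Reduced: 2α⁴ + 2α³ + 4α + 1.

2α^4 + 2α^3 + 4α + 1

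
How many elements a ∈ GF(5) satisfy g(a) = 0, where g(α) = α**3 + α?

3

Evaluate at each of the 5 elements of GF(5):
g(0) = 0 → root; g(1) = 2; g(2) = 0 → root; g(3) = 0 → root; g(4) = 3.
Roots: {0, 2, 3}.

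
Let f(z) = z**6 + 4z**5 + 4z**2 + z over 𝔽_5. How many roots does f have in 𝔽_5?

Evaluate at each of the 5 elements of 𝔽_5:
f(0) = 0 → root; f(1) = 0 → root; f(2) = 0 → root; f(3) = 0 → root; f(4) = 0 → root.
Roots: {0, 1, 2, 3, 4}.

5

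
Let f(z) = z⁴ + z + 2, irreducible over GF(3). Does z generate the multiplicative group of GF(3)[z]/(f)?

Yes

|GF(3^4)^×| = 3^4 − 1 = 80. Prime factorization: 80 = 2^4·5.
f is primitive ⇔ z has order 80 in GF(3)[z]/(f), i.e. z^(80/q) ≠ 1 for each prime q | 80.
z^(40) mod f = 2.
z^(16) mod f = 2z³ + z + 2.
None equal 1, so z has full order 80; f is primitive.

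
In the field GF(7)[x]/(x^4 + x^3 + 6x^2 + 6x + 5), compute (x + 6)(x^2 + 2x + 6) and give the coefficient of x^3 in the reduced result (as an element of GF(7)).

1

Multiply in GF(7)[x]: (x + 6)·(x^2 + 2x + 6) = x^3 + x^2 + 4x + 1.
Reduced: x^3 + x^2 + 4x + 1.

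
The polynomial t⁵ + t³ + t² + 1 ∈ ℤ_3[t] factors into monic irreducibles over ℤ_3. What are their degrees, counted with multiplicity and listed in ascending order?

Write f(t) = t⁵ + t³ + t² + 1.
Roots in ℤ_3: f(0) = 1; f(1) = 1; f(2) = 0 → root.
Linear factors from roots: (t + 1).
Complete factorization: f(t) = (t + 1)^3·(t² + 1).
Factor degrees with multiplicity: 1 + 1 + 1 + 2 = 5.

1, 1, 1, 2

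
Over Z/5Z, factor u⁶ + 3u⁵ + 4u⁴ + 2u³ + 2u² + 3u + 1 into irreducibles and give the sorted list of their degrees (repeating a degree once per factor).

Write g(u) = u⁶ + 3u⁵ + 4u⁴ + 2u³ + 2u² + 3u + 1.
Roots in Z/5Z: g(0) = 1; g(1) = 1; g(2) = 0 → root; g(3) = 4; g(4) = 0 → root.
Linear factors from roots: (u + 3), (u + 1).
Complete factorization: g(u) = (u + 1)·(u + 3)^3·(u² + 3u + 3).
Factor degrees with multiplicity: 1 + 1 + 1 + 1 + 2 = 6.

1, 1, 1, 1, 2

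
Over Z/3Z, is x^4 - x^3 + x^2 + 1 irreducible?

Write g(x) = x^4 - x^3 + x^2 + 1.
Check for roots in Z/3Z: g(0) = 1; g(1) = 2; g(2) = 1.
No roots, so no linear factors.
Monic irreducibles of degree 2 over GF(3): x^2 + 1, x^2 + x - 1, x^2 - x - 1.
None of them divide g (all give nonzero remainder).
No irreducible factor of degree ≤ 2 exists, so g is irreducible over GF(3).

Yes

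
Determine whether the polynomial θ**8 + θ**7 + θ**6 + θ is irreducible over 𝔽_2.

Write g(θ) = θ**8 + θ**7 + θ**6 + θ.
Check for roots in 𝔽_2: g(0) = 0 → root; g(1) = 0 → root.
g(0) = 0, so (θ) divides g(θ); g is reducible.

No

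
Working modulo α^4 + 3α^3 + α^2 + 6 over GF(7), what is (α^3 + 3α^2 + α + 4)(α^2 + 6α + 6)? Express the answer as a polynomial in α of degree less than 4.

Multiply in GF(7)[α]: (α^3 + 3α^2 + α + 4)·(α^2 + 6α + 6) = α^5 + 2α^4 + 4α^3 + 2α + 3.
Reduce using α^4 ≡ 4α^3 + 6α^2 + 1 (mod α^4 + 3α^3 + α^2 + 6).
Reduced: 6α^3 + α^2 + 3α + 2.

6α^3 + α^2 + 3α + 2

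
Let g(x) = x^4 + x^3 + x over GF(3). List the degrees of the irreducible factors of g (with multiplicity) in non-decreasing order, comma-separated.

1, 1, 2

Roots in GF(3): g(0) = 0 → root; g(1) = 0 → root; g(2) = 2.
Linear factors from roots: (x), (x - 1).
Complete factorization: g(x) = (x)·(x - 1)·(x^2 - x - 1).
Factor degrees with multiplicity: 1 + 1 + 2 = 4.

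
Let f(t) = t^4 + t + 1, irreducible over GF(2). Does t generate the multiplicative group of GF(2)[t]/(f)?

Yes

|GF(2^4)^×| = 2^4 − 1 = 15. Prime factorization: 15 = 3·5.
f is primitive ⇔ t has order 15 in GF(2)[t]/(f), i.e. t^(15/q) ≠ 1 for each prime q | 15.
t^(5) mod f = t^2 + t.
t^(3) mod f = t^3.
None equal 1, so t has full order 15; f is primitive.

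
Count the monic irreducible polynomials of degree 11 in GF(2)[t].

186

The number of monic irreducibles of degree 11 over GF(2) is (1/11)·Σ_{d∣11} μ(11/d) 2^d.
Divisors of 11: 1, 11; μ(11/d) for each: -1, 1.
Σ = − 2^1 + 2^11 = 2046.
N = 2046/11 = 186.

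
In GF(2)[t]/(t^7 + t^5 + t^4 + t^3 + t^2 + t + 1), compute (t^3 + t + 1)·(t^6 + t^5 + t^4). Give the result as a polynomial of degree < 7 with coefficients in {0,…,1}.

t^5 + t^3 + t^2 + 1

Multiply in GF(2)[t]: (t^3 + t + 1)·(t^6 + t^5 + t^4) = t^9 + t^8 + t^4.
Reduce using t^7 ≡ t^5 + t^4 + t^3 + t^2 + t + 1 (mod t^7 + t^5 + t^4 + t^3 + t^2 + t + 1).
Reduced: t^5 + t^3 + t^2 + 1.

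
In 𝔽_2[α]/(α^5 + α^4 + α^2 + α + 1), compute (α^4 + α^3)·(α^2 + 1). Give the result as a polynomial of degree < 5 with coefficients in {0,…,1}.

α^4 + α^2 + α

Multiply in 𝔽_2[α]: (α^4 + α^3)·(α^2 + 1) = α^6 + α^5 + α^4 + α^3.
Reduce using α^5 ≡ α^4 + α^2 + α + 1 (mod α^5 + α^4 + α^2 + α + 1).
Reduced: α^4 + α^2 + α.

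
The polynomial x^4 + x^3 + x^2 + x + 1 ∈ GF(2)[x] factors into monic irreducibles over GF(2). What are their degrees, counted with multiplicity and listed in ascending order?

Write g(x) = x^4 + x^3 + x^2 + x + 1.
Roots in GF(2): g(0) = 1; g(1) = 1.
Complete factorization: g(x) = (x^4 + x^3 + x^2 + x + 1).
Factor degrees with multiplicity: 4 = 4.

4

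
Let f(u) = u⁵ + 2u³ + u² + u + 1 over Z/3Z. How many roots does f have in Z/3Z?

1

Evaluate at each of the 3 elements of Z/3Z:
f(0) = 1; f(1) = 0 → root; f(2) = 1.
Roots: {1}.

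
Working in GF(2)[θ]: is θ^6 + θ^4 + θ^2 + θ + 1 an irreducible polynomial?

Yes

Write P(θ) = θ^6 + θ^4 + θ^2 + θ + 1.
Check for roots in GF(2): P(0) = 1; P(1) = 1.
No roots, so no linear factors.
Monic irreducibles of degree 2 over GF(2): θ^2 + θ + 1.
None of them divide P (all give nonzero remainder).
Monic irreducibles of degree 3 over GF(2): θ^3 + θ + 1, θ^3 + θ^2 + 1.
None of them divide P (all give nonzero remainder).
No irreducible factor of degree ≤ 3 exists, so P is irreducible over GF(2).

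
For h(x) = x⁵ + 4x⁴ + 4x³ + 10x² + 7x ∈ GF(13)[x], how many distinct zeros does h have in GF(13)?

5

Evaluate at each of the 13 elements of GF(13):
h(0) = 0 → root; h(1) = 0 → root; h(2) = 0 → root; h(3) = 6; h(4) = 9; h(5) = 1; h(6) = 4; h(7) = 8; h(8) = 0 → root; h(9) = 6; h(10) = 3; h(11) = 0 → root; h(12) = 2.
Roots: {0, 1, 2, 8, 11}.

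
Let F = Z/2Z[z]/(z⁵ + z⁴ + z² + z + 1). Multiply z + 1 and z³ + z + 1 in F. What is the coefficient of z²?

1

Multiply in Z/2Z[z]: (z + 1)·(z³ + z + 1) = z⁴ + z³ + z² + 1.
Reduced: z⁴ + z³ + z² + 1.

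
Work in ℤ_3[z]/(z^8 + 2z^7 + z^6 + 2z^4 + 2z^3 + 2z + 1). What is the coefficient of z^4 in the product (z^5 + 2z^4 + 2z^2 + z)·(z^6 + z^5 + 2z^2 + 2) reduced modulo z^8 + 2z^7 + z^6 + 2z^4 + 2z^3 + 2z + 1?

Multiply in ℤ_3[z]: (z^5 + 2z^4 + 2z^2 + z)·(z^6 + z^5 + 2z^2 + 2) = z^11 + 2z^9 + 2z^8 + 2z^7 + 2z^6 + 2z^5 + 2z^4 + 2z^3 + z^2 + 2z.
Reduce using z^8 ≡ z^7 + 2z^6 + z^4 + z^3 + z + 2 (mod z^8 + 2z^7 + z^6 + 2z^4 + 2z^3 + 2z + 1).
Reduced: z^7 + z^6 + 2z^5 + 2z^4 + 2z^3 + 2z^2.

2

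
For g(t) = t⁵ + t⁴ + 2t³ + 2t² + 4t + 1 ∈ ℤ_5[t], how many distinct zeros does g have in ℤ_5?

0

Evaluate at each of the 5 elements of ℤ_5:
g(0) = 1; g(1) = 1; g(2) = 1; g(3) = 4; g(4) = 2.
No element is a root.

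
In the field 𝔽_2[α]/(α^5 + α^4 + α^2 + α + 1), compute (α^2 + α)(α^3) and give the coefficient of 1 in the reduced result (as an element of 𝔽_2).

1

Multiply in 𝔽_2[α]: (α^2 + α)·(α^3) = α^5 + α^4.
Reduce using α^5 ≡ α^4 + α^2 + α + 1 (mod α^5 + α^4 + α^2 + α + 1).
Reduced: α^2 + α + 1.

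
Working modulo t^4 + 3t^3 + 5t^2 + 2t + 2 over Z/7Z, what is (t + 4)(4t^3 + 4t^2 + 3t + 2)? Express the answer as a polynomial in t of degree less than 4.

Multiply in Z/7Z[t]: (t + 4)·(4t^3 + 4t^2 + 3t + 2) = 4t^4 + 6t^3 + 5t^2 + 1.
Reduce using t^4 ≡ 4t^3 + 2t^2 + 5t + 5 (mod t^4 + 3t^3 + 5t^2 + 2t + 2).
Reduced: t^3 + 6t^2 + 6t.

t^3 + 6t^2 + 6t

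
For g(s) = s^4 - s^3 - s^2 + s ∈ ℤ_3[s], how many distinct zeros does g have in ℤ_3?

3

Evaluate at each of the 3 elements of ℤ_3:
g(0) = 0 → root; g(1) = 0 → root; g(2) = 0 → root.
Roots: {0, 1, 2}.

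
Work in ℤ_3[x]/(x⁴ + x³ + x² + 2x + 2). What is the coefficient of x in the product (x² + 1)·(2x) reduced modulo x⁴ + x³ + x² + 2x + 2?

Multiply in ℤ_3[x]: (x² + 1)·(2x) = 2x³ + 2x.
Reduced: 2x³ + 2x.

2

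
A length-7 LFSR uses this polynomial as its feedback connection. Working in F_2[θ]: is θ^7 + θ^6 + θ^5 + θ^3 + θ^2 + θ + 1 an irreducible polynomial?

Yes

Write P(θ) = θ^7 + θ^6 + θ^5 + θ^3 + θ^2 + θ + 1.
Check for roots in F_2: P(0) = 1; P(1) = 1.
No roots, so no linear factors.
Monic irreducibles of degree 2 over GF(2): θ^2 + θ + 1.
None of them divide P (all give nonzero remainder).
Monic irreducibles of degree 3 over GF(2): θ^3 + θ + 1, θ^3 + θ^2 + 1.
None of them divide P (all give nonzero remainder).
No irreducible factor of degree ≤ 3 exists, so P is irreducible over GF(2).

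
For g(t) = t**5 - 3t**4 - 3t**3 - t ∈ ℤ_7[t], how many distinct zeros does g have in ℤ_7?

Evaluate at each of the 7 elements of ℤ_7:
g(0) = 0 → root; g(1) = 1; g(2) = 0 → root; g(3) = 0 → root; g(4) = 4; g(5) = 2; g(6) = 0 → root.
Roots: {0, 2, 3, 6}.

4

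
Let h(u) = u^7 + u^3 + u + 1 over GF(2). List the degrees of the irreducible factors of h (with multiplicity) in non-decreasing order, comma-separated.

Roots in GF(2): h(0) = 1; h(1) = 0 → root.
Linear factors from roots: (u + 1).
Complete factorization: h(u) = (u + 1)·(u^2 + u + 1)·(u^4 + u + 1).
Factor degrees with multiplicity: 1 + 2 + 4 = 7.

1, 2, 4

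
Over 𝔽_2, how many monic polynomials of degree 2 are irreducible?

1

By the necklace-counting formula, N_2(2) = (1/2) Σ_{d|2} μ(2/d)·2^d.
Divisors of 2: 1, 2; μ(2/d) for each: -1, 1.
Σ = − 2^1 + 2^2 = 2.
N = 2/2 = 1.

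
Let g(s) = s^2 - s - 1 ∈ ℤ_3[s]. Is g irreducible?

Yes

Check for roots in ℤ_3: g(0) = 2; g(1) = 2; g(2) = 1.
No roots. A degree-2 polynomial over a field with no linear factor is irreducible.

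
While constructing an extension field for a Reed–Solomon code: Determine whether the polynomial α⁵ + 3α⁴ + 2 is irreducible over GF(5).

Write m(α) = α⁵ + 3α⁴ + 2.
Check for roots in GF(5): m(0) = 2; m(1) = 1; m(2) = 2; m(3) = 3; m(4) = 4.
No roots, so no linear factors.
Degree-2 irreducible divisors: test the 10 monic irreducibles of degree 2 over GF(5).
None of them divide m (all give nonzero remainder).
No irreducible factor of degree ≤ 2 exists, so m is irreducible over GF(5).

Yes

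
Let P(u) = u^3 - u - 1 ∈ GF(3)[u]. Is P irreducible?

Check for roots in GF(3): P(0) = 2; P(1) = 2; P(2) = 2.
No roots. A degree-3 polynomial over a field with no linear factor is irreducible.

Yes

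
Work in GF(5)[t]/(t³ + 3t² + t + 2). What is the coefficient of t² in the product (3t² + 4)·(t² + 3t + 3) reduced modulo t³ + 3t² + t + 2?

0

Multiply in GF(5)[t]: (3t² + 4)·(t² + 3t + 3) = 3t⁴ + 4t³ + 3t² + 2t + 2.
Reduce using t³ ≡ 2t² + 4t + 3 (mod t³ + 3t² + t + 2).
Reduced: t + 2.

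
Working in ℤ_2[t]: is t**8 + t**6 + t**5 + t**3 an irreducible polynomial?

No

Write m(t) = t**8 + t**6 + t**5 + t**3.
Check for roots in ℤ_2: m(0) = 0 → root; m(1) = 0 → root.
m(0) = 0, so (t) divides m(t); m is reducible.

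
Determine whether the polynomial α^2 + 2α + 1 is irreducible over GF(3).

No

Write h(α) = α^2 + 2α + 1.
Check for roots in GF(3): h(0) = 1; h(1) = 1; h(2) = 0 → root.
h(2) = 0, so (α − 2) divides h(α); h is reducible.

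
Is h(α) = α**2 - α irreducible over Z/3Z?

Check for roots in Z/3Z: h(0) = 0 → root; h(1) = 0 → root; h(2) = 2.
h(0) = 0, so (α) divides h(α); h is reducible.

No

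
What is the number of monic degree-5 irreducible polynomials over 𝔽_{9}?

By the necklace-counting formula, N_9(5) = (1/5) Σ_{d|5} μ(5/d)·9^d.
Divisors of 5: 1, 5; μ(5/d) for each: -1, 1.
Σ = − 9^1 + 9^5 = 59040.
N = 59040/5 = 11808.

11808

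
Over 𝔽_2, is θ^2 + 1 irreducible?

No

Write h(θ) = θ^2 + 1.
Check for roots in 𝔽_2: h(0) = 1; h(1) = 0 → root.
h(1) = 0, so (θ − 1) divides h(θ); h is reducible.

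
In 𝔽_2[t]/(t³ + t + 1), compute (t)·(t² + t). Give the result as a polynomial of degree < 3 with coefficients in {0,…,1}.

t^2 + t + 1

Multiply in 𝔽_2[t]: (t)·(t² + t) = t³ + t².
Reduce using t³ ≡ t + 1 (mod t³ + t + 1).
Reduced: t² + t + 1.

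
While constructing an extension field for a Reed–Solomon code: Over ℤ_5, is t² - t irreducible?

No

Write m(t) = t² - t.
Check for roots in ℤ_5: m(0) = 0 → root; m(1) = 0 → root; m(2) = 2; m(3) = 1; m(4) = 2.
m(0) = 0, so (t) divides m(t); m is reducible.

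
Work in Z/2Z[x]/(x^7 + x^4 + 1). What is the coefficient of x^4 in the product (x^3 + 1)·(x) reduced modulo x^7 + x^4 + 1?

Multiply in Z/2Z[x]: (x^3 + 1)·(x) = x^4 + x.
Reduced: x^4 + x.

1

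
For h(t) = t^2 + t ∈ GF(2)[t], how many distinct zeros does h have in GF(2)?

Evaluate at each of the 2 elements of GF(2):
h(0) = 0 → root; h(1) = 0 → root.
Roots: {0, 1}.

2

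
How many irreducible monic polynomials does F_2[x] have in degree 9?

56

By the necklace-counting formula, N_2(9) = (1/9) Σ_{d|9} μ(9/d)·2^d.
Divisors of 9: 1, 3, 9; μ(9/d) for each: 0, -1, 1.
Σ = − 2^3 + 2^9 = 504.
N = 504/9 = 56.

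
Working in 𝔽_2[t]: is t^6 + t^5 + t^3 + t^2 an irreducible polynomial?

No

Write f(t) = t^6 + t^5 + t^3 + t^2.
Check for roots in 𝔽_2: f(0) = 0 → root; f(1) = 0 → root.
f(0) = 0, so (t) divides f(t); f is reducible.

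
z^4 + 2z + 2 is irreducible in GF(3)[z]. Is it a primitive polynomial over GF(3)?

Yes

Write f(z) = z^4 + 2z + 2.
|GF(3^4)^×| = 3^4 − 1 = 80. Prime factorization: 80 = 2^4·5.
f is primitive ⇔ z has order 80 in GF(3)[z]/(f), i.e. z^(80/q) ≠ 1 for each prime q | 80.
z^(40) mod f = 2.
z^(16) mod f = z^3 + 2z + 2.
None equal 1, so z has full order 80; f is primitive.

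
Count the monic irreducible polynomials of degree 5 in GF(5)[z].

624

Gauss's count: N_{5}(5) = (1/5) Σ_{d|5} μ(5/d)·5^d.
Divisors of 5: 1, 5; μ(5/d) for each: -1, 1.
Σ = − 5^1 + 5^5 = 3120.
N = 3120/5 = 624.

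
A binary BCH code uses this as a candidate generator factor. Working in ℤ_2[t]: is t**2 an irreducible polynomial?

Write g(t) = t**2.
Check for roots in ℤ_2: g(0) = 0 → root; g(1) = 1.
g(0) = 0, so (t) divides g(t); g is reducible.

No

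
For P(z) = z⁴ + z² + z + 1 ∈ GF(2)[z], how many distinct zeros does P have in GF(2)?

1

Evaluate at each of the 2 elements of GF(2):
P(0) = 1; P(1) = 0 → root.
Roots: {1}.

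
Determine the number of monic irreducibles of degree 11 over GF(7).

179756976

x^(7^11) − x is the product of all monic irreducibles of degree dividing 11; Möbius inversion gives N = (1/11) Σ μ(11/d)·7^d.
Divisors of 11: 1, 11; μ(11/d) for each: -1, 1.
Σ = − 7^1 + 7^11 = 1977326736.
N = 1977326736/11 = 179756976.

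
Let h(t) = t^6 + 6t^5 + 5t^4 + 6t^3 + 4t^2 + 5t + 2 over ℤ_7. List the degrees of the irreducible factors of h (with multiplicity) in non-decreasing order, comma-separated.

1, 2, 3

Linear factors from roots: (t + 4).
Complete factorization: h(t) = (t + 4)·(t^2 + 5t + 2)·(t^3 + 4t^2 + 3t + 2).
Factor degrees with multiplicity: 1 + 2 + 3 = 6.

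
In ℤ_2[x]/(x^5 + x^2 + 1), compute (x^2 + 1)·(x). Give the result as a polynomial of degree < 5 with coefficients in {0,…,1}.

Multiply in ℤ_2[x]: (x^2 + 1)·(x) = x^3 + x.
Reduced: x^3 + x.

x^3 + x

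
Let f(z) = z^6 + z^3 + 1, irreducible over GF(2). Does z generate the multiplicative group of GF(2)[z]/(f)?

|GF(2^6)^×| = 2^6 − 1 = 63. Prime factorization: 63 = 3^2·7.
f is primitive ⇔ z has order 63 in GF(2)[z]/(f), i.e. z^(63/q) ≠ 1 for each prime q | 63.
z^(21) mod f = z^3.
z^(9) mod f = 1
Since z^(9) = 1, the order of z divides 9 < 63; not primitive.

No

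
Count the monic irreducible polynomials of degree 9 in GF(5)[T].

217000

The number of monic irreducibles of degree 9 over GF(5) is (1/9)·Σ_{d∣9} μ(9/d) 5^d.
Divisors of 9: 1, 3, 9; μ(9/d) for each: 0, -1, 1.
Σ = − 5^3 + 5^9 = 1953000.
N = 1953000/9 = 217000.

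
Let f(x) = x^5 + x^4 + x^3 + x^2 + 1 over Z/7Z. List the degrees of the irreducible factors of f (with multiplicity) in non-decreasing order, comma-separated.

5

Complete factorization: f(x) = (x^5 + x^4 + x^3 + x^2 + 1).
Factor degrees with multiplicity: 5 = 5.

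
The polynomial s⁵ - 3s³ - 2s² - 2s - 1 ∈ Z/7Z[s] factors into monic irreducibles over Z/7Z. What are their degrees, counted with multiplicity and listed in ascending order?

Write g(s) = s⁵ - 3s³ - 2s² - 2s - 1.
Linear factors from roots: (s - 1), (s + 3).
Complete factorization: g(s) = (s + 3)·(s - 1)·(s³ - 2s² - 3s - 2).
Factor degrees with multiplicity: 1 + 1 + 3 = 5.

1, 1, 3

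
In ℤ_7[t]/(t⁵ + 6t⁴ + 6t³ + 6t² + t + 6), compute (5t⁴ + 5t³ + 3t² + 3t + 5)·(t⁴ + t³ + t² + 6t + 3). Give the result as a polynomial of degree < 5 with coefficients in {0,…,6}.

4t^4 + 4t^3 + 3t^2 + 6t + 4

Multiply in ℤ_7[t]: (5t⁴ + 5t³ + 3t² + 3t + 5)·(t⁴ + t³ + t² + 6t + 3) = 5t⁸ + 3t⁷ + 6t⁶ + 6t⁵ + 6t³ + 4t² + 4t + 1.
Reduce using t⁵ ≡ t⁴ + t³ + t² + 6t + 1 (mod t⁵ + 6t⁴ + 6t³ + 6t² + t + 6).
Reduced: 4t⁴ + 4t³ + 3t² + 6t + 4.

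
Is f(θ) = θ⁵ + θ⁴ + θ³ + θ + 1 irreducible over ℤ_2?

Check for roots in ℤ_2: f(0) = 1; f(1) = 1.
No roots, so no linear factors.
Monic irreducibles of degree 2 over GF(2): θ² + θ + 1.
None of them divide f (all give nonzero remainder).
No irreducible factor of degree ≤ 2 exists, so f is irreducible over GF(2).

Yes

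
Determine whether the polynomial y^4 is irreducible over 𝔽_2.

Write f(y) = y^4.
Check for roots in 𝔽_2: f(0) = 0 → root; f(1) = 1.
f(0) = 0, so (y) divides f(y); f is reducible.

No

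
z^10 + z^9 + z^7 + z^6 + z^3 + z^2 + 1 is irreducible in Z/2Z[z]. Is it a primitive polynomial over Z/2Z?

No

Write f(z) = z^10 + z^9 + z^7 + z^6 + z^3 + z^2 + 1.
|GF(2^10)^×| = 2^10 − 1 = 1023. Prime factorization: 1023 = 3·11·31.
f is primitive ⇔ z has order 1023 in GF(2)[z]/(f), i.e. z^(1023/q) ≠ 1 for each prime q | 1023.
z^(341) mod f = 1
z^(93) mod f = z^8 + z^7 + z^6 + z^5 + z^4 + z^2 + z + 1.
z^(33) mod f = z^9 + z^5 + z^3 + z + 1.
Since z^(341) = 1, the order of z divides 341 < 1023; not primitive.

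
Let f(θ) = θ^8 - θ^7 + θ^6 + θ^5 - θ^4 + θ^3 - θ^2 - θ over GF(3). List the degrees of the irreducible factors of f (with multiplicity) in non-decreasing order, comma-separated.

Roots in GF(3): f(0) = 0 → root; f(1) = 0 → root; f(2) = 0 → root.
Linear factors from roots: (θ), (θ - 1), (θ + 1).
Complete factorization: f(θ) = (θ)·(θ + 1)·(θ - 1)·(θ^2 + 1)·(θ^3 - θ^2 + θ + 1).
Factor degrees with multiplicity: 1 + 1 + 1 + 2 + 3 = 8.

1, 1, 1, 2, 3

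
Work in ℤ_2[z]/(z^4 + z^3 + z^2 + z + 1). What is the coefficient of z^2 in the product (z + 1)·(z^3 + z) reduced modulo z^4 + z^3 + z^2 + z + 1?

0

Multiply in ℤ_2[z]: (z + 1)·(z^3 + z) = z^4 + z^3 + z^2 + z.
Reduce using z^4 ≡ z^3 + z^2 + z + 1 (mod z^4 + z^3 + z^2 + z + 1).
Reduced: 1.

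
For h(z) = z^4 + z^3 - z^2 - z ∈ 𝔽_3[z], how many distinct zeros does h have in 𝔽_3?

3

Evaluate at each of the 3 elements of 𝔽_3:
h(0) = 0 → root; h(1) = 0 → root; h(2) = 0 → root.
Roots: {0, 1, 2}.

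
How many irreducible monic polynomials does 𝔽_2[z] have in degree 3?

2

x^(2^3) − x is the product of all monic irreducibles of degree dividing 3; Möbius inversion gives N = (1/3) Σ μ(3/d)·2^d.
Divisors of 3: 1, 3; μ(3/d) for each: -1, 1.
Σ = − 2^1 + 2^3 = 6.
N = 6/3 = 2.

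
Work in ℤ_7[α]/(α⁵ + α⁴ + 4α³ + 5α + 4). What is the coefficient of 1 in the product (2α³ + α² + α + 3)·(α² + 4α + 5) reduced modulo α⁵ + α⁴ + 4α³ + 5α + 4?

Multiply in ℤ_7[α]: (2α³ + α² + α + 3)·(α² + 4α + 5) = 2α⁵ + 2α⁴ + α³ + 5α² + 3α + 1.
Reduce using α⁵ ≡ 6α⁴ + 3α³ + 2α + 3 (mod α⁵ + α⁴ + 4α³ + 5α + 4).
Reduced: 5α².

0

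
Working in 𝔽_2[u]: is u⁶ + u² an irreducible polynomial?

Write f(u) = u⁶ + u².
Check for roots in 𝔽_2: f(0) = 0 → root; f(1) = 0 → root.
f(0) = 0, so (u) divides f(u); f is reducible.

No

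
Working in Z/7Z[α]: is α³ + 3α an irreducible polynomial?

No

Write h(α) = α³ + 3α.
Check for roots in Z/7Z: h(0) = 0 → root; h(1) = 4; h(2) = 0 → root; h(3) = 1; h(4) = 6; h(5) = 0 → root; h(6) = 3.
h(0) = 0, so (α) divides h(α); h is reducible.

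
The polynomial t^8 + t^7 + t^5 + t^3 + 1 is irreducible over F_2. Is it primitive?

Yes

Write f(t) = t^8 + t^7 + t^5 + t^3 + 1.
|GF(2^8)^×| = 2^8 − 1 = 255. Prime factorization: 255 = 3·5·17.
f is primitive ⇔ t has order 255 in GF(2)[t]/(f), i.e. t^(255/q) ≠ 1 for each prime q | 255.
t^(85) mod f = t^7 + t^6 + t^2 + t.
t^(51) mod f = t^7 + t^6 + t^4 + t^3 + t^2.
t^(15) mod f = t^3 + t^2.
None equal 1, so t has full order 255; f is primitive.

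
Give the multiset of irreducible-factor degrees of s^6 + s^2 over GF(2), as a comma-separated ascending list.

Write f(s) = s^6 + s^2.
Roots in GF(2): f(0) = 0 → root; f(1) = 0 → root.
Linear factors from roots: (s), (s + 1).
Complete factorization: f(s) = (s)^2·(s + 1)^4.
Factor degrees with multiplicity: 1 + 1 + 1 + 1 + 1 + 1 = 6.

1, 1, 1, 1, 1, 1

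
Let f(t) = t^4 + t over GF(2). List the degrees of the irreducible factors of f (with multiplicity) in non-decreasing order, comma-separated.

1, 1, 2

Roots in GF(2): f(0) = 0 → root; f(1) = 0 → root.
Linear factors from roots: (t), (t + 1).
Complete factorization: f(t) = (t)·(t + 1)·(t^2 + t + 1).
Factor degrees with multiplicity: 1 + 1 + 2 = 4.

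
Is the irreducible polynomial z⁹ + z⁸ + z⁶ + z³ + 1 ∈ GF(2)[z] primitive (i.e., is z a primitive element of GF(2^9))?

Write f(z) = z⁹ + z⁸ + z⁶ + z³ + 1.
|GF(2^9)^×| = 2^9 − 1 = 511. Prime factorization: 511 = 7·73.
f is primitive ⇔ z has order 511 in GF(2)[z]/(f), i.e. z^(511/q) ≠ 1 for each prime q | 511.
z^(73) mod f = 1
z^(7) mod f = z⁷.
Since z^(73) = 1, the order of z divides 73 < 511; not primitive.

No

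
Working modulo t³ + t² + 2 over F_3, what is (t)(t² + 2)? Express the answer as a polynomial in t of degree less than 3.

Multiply in F_3[t]: (t)·(t² + 2) = t³ + 2t.
Reduce using t³ ≡ 2t² + 1 (mod t³ + t² + 2).
Reduced: 2t² + 2t + 1.

2t^2 + 2t + 1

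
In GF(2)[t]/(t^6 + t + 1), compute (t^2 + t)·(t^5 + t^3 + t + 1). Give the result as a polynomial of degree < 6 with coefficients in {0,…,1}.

Multiply in GF(2)[t]: (t^2 + t)·(t^5 + t^3 + t + 1) = t^7 + t^6 + t^5 + t^4 + t^3 + t.
Reduce using t^6 ≡ t + 1 (mod t^6 + t + 1).
Reduced: t^5 + t^4 + t^3 + t^2 + t + 1.

t^5 + t^4 + t^3 + t^2 + t + 1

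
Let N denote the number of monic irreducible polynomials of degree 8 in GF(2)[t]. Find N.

Gauss's count: N_{2}(8) = (1/8) Σ_{d|8} μ(8/d)·2^d.
Divisors of 8: 1, 2, 4, 8; μ(8/d) for each: 0, 0, -1, 1.
Σ = − 2^4 + 2^8 = 240.
N = 240/8 = 30.

30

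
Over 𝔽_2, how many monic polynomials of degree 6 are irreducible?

9

By the necklace-counting formula, N_2(6) = (1/6) Σ_{d|6} μ(6/d)·2^d.
Divisors of 6: 1, 2, 3, 6; μ(6/d) for each: 1, -1, -1, 1.
Σ = 2^1 − 2^2 − 2^3 + 2^6 = 54.
N = 54/6 = 9.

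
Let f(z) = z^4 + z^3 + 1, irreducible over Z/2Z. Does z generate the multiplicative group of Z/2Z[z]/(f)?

Yes

|GF(2^4)^×| = 2^4 − 1 = 15. Prime factorization: 15 = 3·5.
f is primitive ⇔ z has order 15 in GF(2)[z]/(f), i.e. z^(15/q) ≠ 1 for each prime q | 15.
z^(5) mod f = z^3 + z + 1.
z^(3) mod f = z^3.
None equal 1, so z has full order 15; f is primitive.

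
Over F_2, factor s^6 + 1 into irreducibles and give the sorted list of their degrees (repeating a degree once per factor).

Write g(s) = s^6 + 1.
Roots in F_2: g(0) = 1; g(1) = 0 → root.
Linear factors from roots: (s + 1).
Complete factorization: g(s) = (s + 1)^2·(s^2 + s + 1)^2.
Factor degrees with multiplicity: 1 + 1 + 2 + 2 = 6.

1, 1, 2, 2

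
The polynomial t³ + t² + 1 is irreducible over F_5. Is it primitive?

Write f(t) = t³ + t² + 1.
|GF(5^3)^×| = 5^3 − 1 = 124. Prime factorization: 124 = 2^2·31.
f is primitive ⇔ t has order 124 in GF(5)[t]/(f), i.e. t^(124/q) ≠ 1 for each prime q | 124.
t^(62) mod f = 1
t^(4) mod f = t² + 4t + 1.
Since t^(62) = 1, the order of t divides 62 < 124; not primitive.

No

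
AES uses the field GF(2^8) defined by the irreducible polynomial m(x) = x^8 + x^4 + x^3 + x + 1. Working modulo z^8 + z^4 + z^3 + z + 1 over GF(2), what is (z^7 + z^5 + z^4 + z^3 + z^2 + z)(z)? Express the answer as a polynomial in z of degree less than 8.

z^6 + z^5 + z^2 + z + 1

Multiply in GF(2)[z]: (z^7 + z^5 + z^4 + z^3 + z^2 + z)·(z) = z^8 + z^6 + z^5 + z^4 + z^3 + z^2.
Reduce using z^8 ≡ z^4 + z^3 + z + 1 (mod z^8 + z^4 + z^3 + z + 1).
Reduced: z^6 + z^5 + z^2 + z + 1.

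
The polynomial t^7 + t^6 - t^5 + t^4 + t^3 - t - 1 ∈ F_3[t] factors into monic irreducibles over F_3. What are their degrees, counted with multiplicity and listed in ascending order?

Write h(t) = t^7 + t^6 - t^5 + t^4 + t^3 - t - 1.
Roots in F_3: h(0) = 2; h(1) = 1; h(2) = 1.
Complete factorization: h(t) = (t^7 + t^6 - t^5 + t^4 + t^3 - t - 1).
Factor degrees with multiplicity: 7 = 7.

7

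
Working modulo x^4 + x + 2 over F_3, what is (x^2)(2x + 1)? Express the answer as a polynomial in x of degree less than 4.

Multiply in F_3[x]: (x^2)·(2x + 1) = 2x^3 + x^2.
Reduced: 2x^3 + x^2.

2x^3 + x^2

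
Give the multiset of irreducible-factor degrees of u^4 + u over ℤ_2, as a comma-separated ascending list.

1, 1, 2

Write f(u) = u^4 + u.
Roots in ℤ_2: f(0) = 0 → root; f(1) = 0 → root.
Linear factors from roots: (u), (u + 1).
Complete factorization: f(u) = (u)·(u + 1)·(u^2 + u + 1).
Factor degrees with multiplicity: 1 + 1 + 2 = 4.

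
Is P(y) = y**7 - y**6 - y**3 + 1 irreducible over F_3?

No

Check for roots in F_3: P(0) = 1; P(1) = 0 → root; P(2) = 0 → root.
P(1) = 0, so (y − 1) divides P(y); P is reducible.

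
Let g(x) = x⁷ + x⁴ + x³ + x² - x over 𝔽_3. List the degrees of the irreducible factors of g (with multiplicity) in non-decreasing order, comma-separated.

1, 1, 1, 2, 2

Roots in 𝔽_3: g(0) = 0 → root; g(1) = 0 → root; g(2) = 1.
Linear factors from roots: (x), (x - 1).
Complete factorization: g(x) = (x)·(x - 1)^2·(x² + 1)·(x² - x - 1).
Factor degrees with multiplicity: 1 + 1 + 1 + 2 + 2 = 7.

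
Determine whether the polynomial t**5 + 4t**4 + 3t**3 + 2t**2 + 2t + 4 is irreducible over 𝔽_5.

Yes

Write m(t) = t**5 + 4t**4 + 3t**3 + 2t**2 + 2t + 4.
Check for roots in 𝔽_5: m(0) = 4; m(1) = 1; m(2) = 1; m(3) = 1; m(4) = 4.
No roots, so no linear factors.
Degree-2 irreducible divisors: test the 10 monic irreducibles of degree 2 over GF(5).
None of them divide m (all give nonzero remainder).
No irreducible factor of degree ≤ 2 exists, so m is irreducible over GF(5).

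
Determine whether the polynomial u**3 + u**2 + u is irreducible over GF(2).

No

Write f(u) = u**3 + u**2 + u.
Check for roots in GF(2): f(0) = 0 → root; f(1) = 1.
f(0) = 0, so (u) divides f(u); f is reducible.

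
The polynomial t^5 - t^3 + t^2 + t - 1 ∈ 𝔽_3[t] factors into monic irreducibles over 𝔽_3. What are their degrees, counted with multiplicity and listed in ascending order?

5

Write f(t) = t^5 - t^3 + t^2 + t - 1.
Roots in 𝔽_3: f(0) = 2; f(1) = 1; f(2) = 2.
Complete factorization: f(t) = (t^5 - t^3 + t^2 + t - 1).
Factor degrees with multiplicity: 5 = 5.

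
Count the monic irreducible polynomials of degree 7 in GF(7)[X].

117648

The number of monic irreducibles of degree 7 over GF(7) is (1/7)·Σ_{d∣7} μ(7/d) 7^d.
Divisors of 7: 1, 7; μ(7/d) for each: -1, 1.
Σ = − 7^1 + 7^7 = 823536.
N = 823536/7 = 117648.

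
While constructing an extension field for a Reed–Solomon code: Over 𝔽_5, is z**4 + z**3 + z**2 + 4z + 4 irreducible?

Write h(z) = z**4 + z**3 + z**2 + 4z + 4.
Check for roots in 𝔽_5: h(0) = 4; h(1) = 1; h(2) = 0 → root; h(3) = 3; h(4) = 1.
h(2) = 0, so (z − 2) divides h(z); h is reducible.

No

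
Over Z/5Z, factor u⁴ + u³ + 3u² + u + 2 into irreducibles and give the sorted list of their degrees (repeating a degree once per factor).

Write g(u) = u⁴ + u³ + 3u² + u + 2.
Roots in Z/5Z: g(0) = 2; g(1) = 3; g(2) = 0 → root; g(3) = 0 → root; g(4) = 4.
Linear factors from roots: (u + 3), (u + 2).
Complete factorization: g(u) = (u + 2)·(u + 3)·(u² + u + 2).
Factor degrees with multiplicity: 1 + 1 + 2 = 4.

1, 1, 2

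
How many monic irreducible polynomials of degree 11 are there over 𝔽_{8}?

780903144

By the necklace-counting formula, N_8(11) = (1/11) Σ_{d|11} μ(11/d)·8^d.
Divisors of 11: 1, 11; μ(11/d) for each: -1, 1.
Σ = − 8^1 + 8^11 = 8589934584.
N = 8589934584/11 = 780903144.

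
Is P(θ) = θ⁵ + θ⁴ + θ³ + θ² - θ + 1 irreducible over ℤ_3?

Yes

Check for roots in ℤ_3: P(0) = 1; P(1) = 1; P(2) = 2.
No roots, so no linear factors.
Monic irreducibles of degree 2 over GF(3): θ² + 1, θ² + θ - 1, θ² - θ - 1.
None of them divide P (all give nonzero remainder).
No irreducible factor of degree ≤ 2 exists, so P is irreducible over GF(3).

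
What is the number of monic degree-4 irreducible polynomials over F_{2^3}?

Gauss's count: N_{8}(4) = (1/4) Σ_{d|4} μ(4/d)·8^d.
Divisors of 4: 1, 2, 4; μ(4/d) for each: 0, -1, 1.
Σ = − 8^2 + 8^4 = 4032.
N = 4032/4 = 1008.

1008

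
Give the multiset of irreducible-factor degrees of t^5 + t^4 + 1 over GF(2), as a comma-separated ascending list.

Write h(t) = t^5 + t^4 + 1.
Roots in GF(2): h(0) = 1; h(1) = 1.
Complete factorization: h(t) = (t^2 + t + 1)·(t^3 + t + 1).
Factor degrees with multiplicity: 2 + 3 = 5.

2, 3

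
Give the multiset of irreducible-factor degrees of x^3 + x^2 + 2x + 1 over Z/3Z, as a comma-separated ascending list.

Write g(x) = x^3 + x^2 + 2x + 1.
Roots in Z/3Z: g(0) = 1; g(1) = 2; g(2) = 2.
Complete factorization: g(x) = (x^3 + x^2 + 2x + 1).
Factor degrees with multiplicity: 3 = 3.

3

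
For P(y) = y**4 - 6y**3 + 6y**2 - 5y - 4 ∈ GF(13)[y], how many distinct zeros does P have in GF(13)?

Evaluate at each of the 13 elements of GF(13):
P(0) = 9; P(1) = 5; P(2) = 4; P(3) = 6; P(4) = 9; P(5) = 9; P(6) = 0 → root; P(7) = 0 → root; P(8) = 12; P(9) = 11; P(10) = 9; P(11) = 3; P(12) = 1.
Roots: {6, 7}.

2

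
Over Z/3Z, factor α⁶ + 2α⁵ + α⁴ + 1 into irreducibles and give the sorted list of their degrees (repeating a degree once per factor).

Write f(α) = α⁶ + 2α⁵ + α⁴ + 1.
Roots in Z/3Z: f(0) = 1; f(1) = 2; f(2) = 1.
Complete factorization: f(α) = (α⁶ + 2α⁵ + α⁴ + 1).
Factor degrees with multiplicity: 6 = 6.

6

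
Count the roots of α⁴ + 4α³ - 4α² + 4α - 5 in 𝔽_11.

2

Write P(α) = α⁴ + 4α³ - 4α² + 4α - 5.
Evaluate at each of the 11 elements of 𝔽_11:
P(0) = 6; P(1) = 0 → root; P(2) = 2; P(3) = 6; P(4) = 8; P(5) = 6; P(6) = 0 → root; P(7) = 3; P(8) = 8; P(9) = 10; P(10) = 6.
Roots: {1, 6}.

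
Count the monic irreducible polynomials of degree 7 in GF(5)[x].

By the necklace-counting formula, N_5(7) = (1/7) Σ_{d|7} μ(7/d)·5^d.
Divisors of 7: 1, 7; μ(7/d) for each: -1, 1.
Σ = − 5^1 + 5^7 = 78120.
N = 78120/7 = 11160.

11160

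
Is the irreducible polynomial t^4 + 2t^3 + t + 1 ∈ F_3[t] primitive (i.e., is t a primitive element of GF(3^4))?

No

Write f(t) = t^4 + 2t^3 + t + 1.
|GF(3^4)^×| = 3^4 − 1 = 80. Prime factorization: 80 = 2^4·5.
f is primitive ⇔ t has order 80 in GF(3)[t]/(f), i.e. t^(80/q) ≠ 1 for each prime q | 80.
t^(40) mod f = 1
t^(16) mod f = 2t^2 + 2t + 1.
Since t^(40) = 1, the order of t divides 40 < 80; not primitive.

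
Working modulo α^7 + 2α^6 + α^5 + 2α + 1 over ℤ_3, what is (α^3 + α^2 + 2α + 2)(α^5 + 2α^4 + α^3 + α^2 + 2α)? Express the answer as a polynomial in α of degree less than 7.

Multiply in ℤ_3[α]: (α^3 + α^2 + 2α + 2)·(α^5 + 2α^4 + α^3 + α^2 + 2α) = α^8 + 2α^6 + 2α^5 + α.
Reduce using α^7 ≡ α^6 + 2α^5 + α + 2 (mod α^7 + 2α^6 + α^5 + 2α + 1).
Reduced: 2α^6 + α^5 + α^2 + α + 2.

2α^6 + α^5 + α^2 + α + 2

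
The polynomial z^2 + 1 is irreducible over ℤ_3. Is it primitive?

No

Write f(z) = z^2 + 1.
|GF(3^2)^×| = 3^2 − 1 = 8. Prime factorization: 8 = 2^3.
f is primitive ⇔ z has order 8 in GF(3)[z]/(f), i.e. z^(8/q) ≠ 1 for each prime q | 8.
z^(4) mod f = 1
Since z^(4) = 1, the order of z divides 4 < 8; not primitive.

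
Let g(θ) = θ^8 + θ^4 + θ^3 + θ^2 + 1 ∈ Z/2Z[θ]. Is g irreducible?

Yes

Check for roots in Z/2Z: g(0) = 1; g(1) = 1.
No roots, so no linear factors.
Monic irreducibles of degree 2 over GF(2): θ^2 + θ + 1.
None of them divide g (all give nonzero remainder).
Monic irreducibles of degree 3 over GF(2): θ^3 + θ + 1, θ^3 + θ^2 + 1.
None of them divide g (all give nonzero remainder).
Monic irreducibles of degree 4 over GF(2): θ^4 + θ + 1, θ^4 + θ^3 + 1, θ^4 + θ^3 + θ^2 + θ + 1.
None of them divide g (all give nonzero remainder).
No irreducible factor of degree ≤ 4 exists, so g is irreducible over GF(2).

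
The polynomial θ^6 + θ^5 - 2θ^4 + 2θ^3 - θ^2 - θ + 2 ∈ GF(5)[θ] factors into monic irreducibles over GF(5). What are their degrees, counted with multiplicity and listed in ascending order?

Write g(θ) = θ^6 + θ^5 - 2θ^4 + 2θ^3 - θ^2 - θ + 2.
Roots in GF(5): g(0) = 2; g(1) = 2; g(2) = 1; g(3) = 4; g(4) = 3.
Complete factorization: g(θ) = (θ^6 + θ^5 - 2θ^4 + 2θ^3 - θ^2 - θ + 2).
Factor degrees with multiplicity: 6 = 6.

6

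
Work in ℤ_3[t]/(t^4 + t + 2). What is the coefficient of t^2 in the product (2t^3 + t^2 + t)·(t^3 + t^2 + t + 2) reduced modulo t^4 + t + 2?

2

Multiply in ℤ_3[t]: (2t^3 + t^2 + t)·(t^3 + t^2 + t + 2) = 2t^6 + t^4 + 2t.
Reduce using t^4 ≡ 2t + 1 (mod t^4 + t + 2).
Reduced: t^3 + 2t^2 + t + 1.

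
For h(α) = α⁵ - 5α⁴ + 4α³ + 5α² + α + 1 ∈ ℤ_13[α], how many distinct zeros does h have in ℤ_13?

1

Evaluate at each of the 13 elements of ℤ_13:
h(0) = 1; h(1) = 7; h(2) = 7; h(3) = 8; h(4) = 7; h(5) = 7; h(6) = 7; h(7) = 5; h(8) = 1; h(9) = 0 → root; h(10) = 2; h(11) = 5; h(12) = 8.
Roots: {9}.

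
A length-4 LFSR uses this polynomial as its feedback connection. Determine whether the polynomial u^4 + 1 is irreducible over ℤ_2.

No

Write f(u) = u^4 + 1.
Check for roots in ℤ_2: f(0) = 1; f(1) = 0 → root.
f(1) = 0, so (u − 1) divides f(u); f is reducible.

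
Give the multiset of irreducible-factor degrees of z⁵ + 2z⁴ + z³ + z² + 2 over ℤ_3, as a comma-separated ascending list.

1, 2, 2

Write g(z) = z⁵ + 2z⁴ + z³ + z² + 2.
Roots in ℤ_3: g(0) = 2; g(1) = 1; g(2) = 0 → root.
Linear factors from roots: (z + 1).
Complete factorization: g(z) = (z + 1)·(z² + 1)·(z² + z + 2).
Factor degrees with multiplicity: 1 + 2 + 2 = 5.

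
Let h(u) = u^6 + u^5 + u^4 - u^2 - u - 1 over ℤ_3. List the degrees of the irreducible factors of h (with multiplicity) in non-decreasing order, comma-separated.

1, 1, 1, 1, 2

Roots in ℤ_3: h(0) = 2; h(1) = 0 → root; h(2) = 0 → root.
Linear factors from roots: (u - 1), (u + 1).
Complete factorization: h(u) = (u + 1)·(u - 1)^3·(u^2 + 1).
Factor degrees with multiplicity: 1 + 1 + 1 + 1 + 2 = 6.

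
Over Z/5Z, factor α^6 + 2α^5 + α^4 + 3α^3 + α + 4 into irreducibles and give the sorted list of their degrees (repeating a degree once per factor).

1, 1, 4

Write f(α) = α^6 + 2α^5 + α^4 + 3α^3 + α + 4.
Roots in Z/5Z: f(0) = 4; f(1) = 2; f(2) = 4; f(3) = 4; f(4) = 0 → root.
Linear factors from roots: (α + 1).
Complete factorization: f(α) = (α + 1)^2·(α^4 + 3α + 4).
Factor degrees with multiplicity: 1 + 1 + 4 = 6.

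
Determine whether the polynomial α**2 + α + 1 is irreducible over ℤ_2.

Yes

Write m(α) = α**2 + α + 1.
Check for roots in ℤ_2: m(0) = 1; m(1) = 1.
No roots. A degree-2 polynomial over a field with no linear factor is irreducible.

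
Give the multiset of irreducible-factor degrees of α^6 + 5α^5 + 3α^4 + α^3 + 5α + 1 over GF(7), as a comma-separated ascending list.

Write f(α) = α^6 + 5α^5 + 3α^4 + α^3 + 5α + 1.
Complete factorization: f(α) = (α^2 + α + 3)·(α^2 + 5α + 2)·(α^2 + 6α + 6).
Factor degrees with multiplicity: 2 + 2 + 2 = 6.

2, 2, 2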